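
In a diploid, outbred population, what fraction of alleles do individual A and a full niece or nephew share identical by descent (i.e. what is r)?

0.25

Each parent–offspring link contributes a factor of 1/2, and independent paths through distinct common ancestors add.
Full aunt/uncle↔niece/nephew: two paths of length 3 through the shared grandparent pair: r = 2·(1/2)^3 = 1/4.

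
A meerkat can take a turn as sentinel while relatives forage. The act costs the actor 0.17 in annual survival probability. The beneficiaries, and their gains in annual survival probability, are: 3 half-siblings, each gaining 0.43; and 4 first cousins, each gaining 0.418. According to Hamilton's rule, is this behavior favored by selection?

Yes

Hamilton's rule: the trait is favored when the sum of r·B over every recipient exceeds the actor's cost C.
r to a half-sibling = 1/4 (half-sibs share one parent — one path of length 2: r = (1/2)^2 = 1/4).
r to a first cousin = 1/8 (first cousins share one grandparent pair — two paths of length 4: r = 2·(1/2)^4 = 1/8).
Summing one r·B term per recipient: 3·0.25·0.43 + 4·0.125·0.418 = 0.5315.
0.5315 > 0.17: the indirect benefit exceeds the cost.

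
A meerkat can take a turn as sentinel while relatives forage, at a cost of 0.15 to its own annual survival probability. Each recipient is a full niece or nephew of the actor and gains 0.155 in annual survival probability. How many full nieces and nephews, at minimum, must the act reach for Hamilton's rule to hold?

4

r to a full niece or nephew = 0.25 (full aunt/uncle↔niece/nephew: two paths of length 3 through the shared grandparent pair: r = 2·(1/2)^3 = 1/4).
Hamilton's rule: n·r·B > C  ⇒  n > C/(r·B) = 0.15/(0.25·0.155) = 3.871.
The smallest integer exceeding 3.871 is 4.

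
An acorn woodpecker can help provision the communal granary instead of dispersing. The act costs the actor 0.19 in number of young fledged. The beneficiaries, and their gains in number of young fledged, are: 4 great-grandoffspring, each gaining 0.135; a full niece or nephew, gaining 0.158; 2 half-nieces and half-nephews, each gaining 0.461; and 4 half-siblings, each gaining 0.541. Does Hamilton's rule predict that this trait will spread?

Hamilton's rule: the trait is favored when the sum of r·B over every recipient exceeds the actor's cost C.
r to a great-grandoffspring = 1/8 (three parent–offspring links: r = (1/2)^3 = 1/8).
r to a full niece or nephew = 0.25 (full aunt/uncle↔niece/nephew: two paths of length 3 through the shared grandparent pair: r = 2·(1/2)^3 = 1/4).
r to a half-niece or half-nephew = 1/8 (half-aunt/uncle↔niece/nephew: one path of length 3: r = (1/2)^3 = 1/8).
r to a half-sibling = 0.25 (half-sibs share one parent — one path of length 2: r = (1/2)^2 = 1/4).
Summing one r·B term per recipient: 4·0.125·0.135 + 1·0.25·0.158 + 2·0.125·0.461 + 4·0.25·0.541 = 0.76325.
0.76325 > 0.19: the indirect benefit exceeds the cost.

Yes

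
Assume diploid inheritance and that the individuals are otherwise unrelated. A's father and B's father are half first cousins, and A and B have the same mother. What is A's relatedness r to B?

0.265625

Wright's path rule: contributions from independent ancestry routes add.
A and B are related in two ways: half second cousins through their fathers (r = 1/64) and half-sibs through their shared mother (r = 1/4).
r = 1/64 + 1/4 = 0.265625.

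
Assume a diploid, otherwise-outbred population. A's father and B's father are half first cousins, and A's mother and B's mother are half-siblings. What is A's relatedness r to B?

With two independent routes of shared ancestry, r is the sum of the two contributions.
A and B are related in two ways: half second cousins through their fathers (r = 1/64) and half first cousins through their mothers (r = 1/16).
r = 1/64 + 1/16 = 5/64 = 0.078125.

0.078125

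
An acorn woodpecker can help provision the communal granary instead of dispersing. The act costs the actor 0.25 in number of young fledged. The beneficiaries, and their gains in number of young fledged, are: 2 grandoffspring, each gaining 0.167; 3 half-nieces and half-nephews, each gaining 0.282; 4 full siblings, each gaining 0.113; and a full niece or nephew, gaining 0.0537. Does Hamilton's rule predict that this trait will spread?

Hamilton's rule: the trait is favored when the sum of r·B over every recipient exceeds the actor's cost C.
r to a grandoffspring = 0.25 (two parent–offspring links: r = (1/2)^2 = 1/4).
r to a half-niece or half-nephew = 0.125 (half-aunt/uncle↔niece/nephew: one path of length 3: r = (1/2)^3 = 1/8).
r to a full sibling = 0.5 (full sibs share both parents — two paths of length 2: r = 2·(1/2)^2 = 1/2).
r to a full niece or nephew = 0.25 (full aunt/uncle↔niece/nephew: two paths of length 3 through the shared grandparent pair: r = 2·(1/2)^3 = 1/4).
Summing one r·B term per recipient: 2·0.25·0.167 + 3·0.125·0.282 + 4·0.5·0.113 + 1·0.25·0.0537 = 0.428675.
0.428675 > 0.25: the indirect benefit exceeds the cost.

Yes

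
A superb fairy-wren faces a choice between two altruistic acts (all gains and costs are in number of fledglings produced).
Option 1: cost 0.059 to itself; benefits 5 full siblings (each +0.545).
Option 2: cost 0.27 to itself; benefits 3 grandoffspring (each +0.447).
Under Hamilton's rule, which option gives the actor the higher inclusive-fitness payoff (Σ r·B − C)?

Option 1: r to a full sibling = 0.5.
Option 1: Σ r·B − C = (5·0.5·0.545) − 0.059 = 1.3035.
Option 2: r to a grandoffspring = 0.25.
Option 2: Σ r·B − C = (3·0.25·0.447) − 0.27 = 0.06525.
Option 1 has the higher net inclusive-fitness payoff.

Option 1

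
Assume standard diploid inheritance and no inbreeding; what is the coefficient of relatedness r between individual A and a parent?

One parent–offspring link: r = (1/2)^1 = 1/2.

0.5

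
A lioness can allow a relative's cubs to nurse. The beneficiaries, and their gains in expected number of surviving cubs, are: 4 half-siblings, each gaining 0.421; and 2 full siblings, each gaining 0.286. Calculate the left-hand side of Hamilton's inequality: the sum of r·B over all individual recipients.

0.707

r to a half-sibling = 1/4 (half-sibs share one parent — one path of length 2: r = (1/2)^2 = 1/4).
r to a full sibling = 0.5 (full sibs share both parents — two paths of length 2: r = 2·(1/2)^2 = 1/2).
Summing one r·B term per recipient: 4·0.25·0.421 + 2·0.5·0.286 = 0.707.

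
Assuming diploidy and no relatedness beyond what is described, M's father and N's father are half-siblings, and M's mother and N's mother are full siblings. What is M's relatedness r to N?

0.1875

With two independent routes of shared ancestry, r is the sum of the two contributions.
M and N are related in two ways: half first cousins through their fathers (r = 1/16) and first cousins through their mothers (r = 1/8).
r = 1/16 + 1/8 = 3/16 = 0.1875.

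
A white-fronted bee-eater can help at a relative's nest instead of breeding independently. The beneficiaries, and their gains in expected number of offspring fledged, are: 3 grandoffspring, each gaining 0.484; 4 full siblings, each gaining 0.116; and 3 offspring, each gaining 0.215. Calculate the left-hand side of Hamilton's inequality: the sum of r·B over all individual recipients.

r to a grandoffspring = 1/4 (two parent–offspring links: r = (1/2)^2 = 1/4).
r to a full sibling = 1/2 (full sibs share both parents — two paths of length 2: r = 2·(1/2)^2 = 1/2).
r to an offspring = 1/2 (one parent–offspring link: r = (1/2)^1 = 1/2).
Summing one r·B term per recipient: 3·0.25·0.484 + 4·0.5·0.116 + 3·0.5·0.215 = 0.9175.

0.9175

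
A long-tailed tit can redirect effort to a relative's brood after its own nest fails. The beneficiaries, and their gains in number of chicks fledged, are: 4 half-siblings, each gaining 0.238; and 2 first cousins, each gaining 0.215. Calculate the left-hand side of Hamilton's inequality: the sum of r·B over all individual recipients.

0.29175

r to a half-sibling = 1/4 (half-sibs share one parent — one path of length 2: r = (1/2)^2 = 1/4).
r to a first cousin = 1/8 (first cousins share one grandparent pair — two paths of length 4: r = 2·(1/2)^4 = 1/8).
Summing one r·B term per recipient: 4·0.25·0.238 + 2·0.125·0.215 = 0.29175.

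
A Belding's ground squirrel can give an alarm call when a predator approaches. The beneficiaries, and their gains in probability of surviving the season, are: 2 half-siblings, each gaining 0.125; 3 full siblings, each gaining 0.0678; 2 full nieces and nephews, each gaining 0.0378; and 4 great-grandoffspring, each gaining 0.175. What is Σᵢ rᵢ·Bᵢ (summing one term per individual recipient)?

r to a half-sibling = 0.25 (half-sibs share one parent — one path of length 2: r = (1/2)^2 = 1/4).
r to a full sibling = 0.5 (full sibs share both parents — two paths of length 2: r = 2·(1/2)^2 = 1/2).
r to a full niece or nephew = 0.25 (full aunt/uncle↔niece/nephew: two paths of length 3 through the shared grandparent pair: r = 2·(1/2)^3 = 1/4).
r to a great-grandoffspring = 1/8 (three parent–offspring links: r = (1/2)^3 = 1/8).
Summing one r·B term per recipient: 2·0.25·0.125 + 3·0.5·0.0678 + 2·0.25·0.0378 + 4·0.125·0.175 = 0.2706.

0.2706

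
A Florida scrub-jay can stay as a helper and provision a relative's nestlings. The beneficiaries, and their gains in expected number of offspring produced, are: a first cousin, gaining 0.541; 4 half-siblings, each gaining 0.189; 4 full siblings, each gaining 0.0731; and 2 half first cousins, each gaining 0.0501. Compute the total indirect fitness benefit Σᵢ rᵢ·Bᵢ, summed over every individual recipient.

r to a first cousin = 1/8 (first cousins share one grandparent pair — two paths of length 4: r = 2·(1/2)^4 = 1/8).
r to a half-sibling = 1/4 (half-sibs share one parent — one path of length 2: r = (1/2)^2 = 1/4).
r to a full sibling = 1/2 (full sibs share both parents — two paths of length 2: r = 2·(1/2)^2 = 1/2).
r to a half first cousin = 0.0625 (half first cousins share one grandparent — one path of length 4: r = (1/2)^4 = 1/16).
Summing one r·B term per recipient: 1·0.125·0.541 + 4·0.25·0.189 + 4·0.5·0.0731 + 2·0.0625·0.0501 = 0.4090875.

0.4090875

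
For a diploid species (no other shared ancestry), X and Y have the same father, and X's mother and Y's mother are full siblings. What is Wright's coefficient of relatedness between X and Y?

Wright's path rule: contributions from independent ancestry routes add.
X and Y are related in two ways: half-sibs through their shared father (r = 1/4) and first cousins through their mothers (r = 1/8).
r = 1/4 + 1/8 = 3/8 = 0.375.

0.375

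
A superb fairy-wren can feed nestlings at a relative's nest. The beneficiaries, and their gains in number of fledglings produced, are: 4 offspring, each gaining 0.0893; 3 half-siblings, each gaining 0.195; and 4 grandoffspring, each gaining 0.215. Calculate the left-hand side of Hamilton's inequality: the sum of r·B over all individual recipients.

0.53985

r to an offspring = 0.5 (one parent–offspring link: r = (1/2)^1 = 1/2).
r to a half-sibling = 1/4 (half-sibs share one parent — one path of length 2: r = (1/2)^2 = 1/4).
r to a grandoffspring = 1/4 (two parent–offspring links: r = (1/2)^2 = 1/4).
Summing one r·B term per recipient: 4·0.5·0.0893 + 3·0.25·0.195 + 4·0.25·0.215 = 0.53985.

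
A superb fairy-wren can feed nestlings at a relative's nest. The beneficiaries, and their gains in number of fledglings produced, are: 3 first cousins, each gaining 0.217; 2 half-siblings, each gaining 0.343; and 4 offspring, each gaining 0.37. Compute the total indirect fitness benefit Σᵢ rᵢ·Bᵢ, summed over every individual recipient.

r to a first cousin = 0.125 (first cousins share one grandparent pair — two paths of length 4: r = 2·(1/2)^4 = 1/8).
r to a half-sibling = 0.25 (half-sibs share one parent — one path of length 2: r = (1/2)^2 = 1/4).
r to an offspring = 1/2 (one parent–offspring link: r = (1/2)^1 = 1/2).
Summing one r·B term per recipient: 3·0.125·0.217 + 2·0.25·0.343 + 4·0.5·0.37 = 0.992875.

0.992875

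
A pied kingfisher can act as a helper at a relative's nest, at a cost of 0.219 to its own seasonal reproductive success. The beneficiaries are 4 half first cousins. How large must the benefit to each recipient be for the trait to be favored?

0.876

r to a half first cousin = 0.0625 (half first cousins share one grandparent — one path of length 4: r = (1/2)^4 = 1/16).
Hamilton's rule with n recipients of equal r: n·r·B > C, so B > C/(n·r) = 0.219/(4·0.0625) = 0.876.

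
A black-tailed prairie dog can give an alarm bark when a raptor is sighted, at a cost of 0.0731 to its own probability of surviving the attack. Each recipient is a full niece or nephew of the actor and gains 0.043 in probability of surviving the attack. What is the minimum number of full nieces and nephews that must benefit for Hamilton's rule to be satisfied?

r to a full niece or nephew = 0.25 (full aunt/uncle↔niece/nephew: two paths of length 3 through the shared grandparent pair: r = 2·(1/2)^3 = 1/4).
Hamilton's rule: n·r·B > C  ⇒  n > C/(r·B) = 0.0731/(0.25·0.043) = 6.8.
The smallest integer exceeding 6.8 is 7.

7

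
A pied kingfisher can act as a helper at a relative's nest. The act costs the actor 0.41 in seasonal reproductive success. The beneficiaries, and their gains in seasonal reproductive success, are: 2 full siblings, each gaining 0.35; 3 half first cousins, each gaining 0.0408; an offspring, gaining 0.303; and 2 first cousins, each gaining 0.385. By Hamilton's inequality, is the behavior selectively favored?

Hamilton's rule: the trait is favored when the sum of r·B over every recipient exceeds the actor's cost C.
r to a full sibling = 0.5 (full sibs share both parents — two paths of length 2: r = 2·(1/2)^2 = 1/2).
r to a half first cousin = 0.0625 (half first cousins share one grandparent — one path of length 4: r = (1/2)^4 = 1/16).
r to an offspring = 1/2 (one parent–offspring link: r = (1/2)^1 = 1/2).
r to a first cousin = 0.125 (first cousins share one grandparent pair — two paths of length 4: r = 2·(1/2)^4 = 1/8).
Summing one r·B term per recipient: 2·0.5·0.35 + 3·0.0625·0.0408 + 1·0.5·0.303 + 2·0.125·0.385 = 0.6054.
0.6054 > 0.41: the indirect benefit exceeds the cost.

Yes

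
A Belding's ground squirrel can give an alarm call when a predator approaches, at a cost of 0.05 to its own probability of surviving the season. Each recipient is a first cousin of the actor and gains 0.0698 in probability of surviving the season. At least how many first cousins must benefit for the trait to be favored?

6

r to a first cousin = 0.125 (first cousins share one grandparent pair — two paths of length 4: r = 2·(1/2)^4 = 1/8).
Hamilton's rule: n·r·B > C  ⇒  n > C/(r·B) = 0.05/(0.125·0.0698) = 5.731.
The smallest integer exceeding 5.731 is 6.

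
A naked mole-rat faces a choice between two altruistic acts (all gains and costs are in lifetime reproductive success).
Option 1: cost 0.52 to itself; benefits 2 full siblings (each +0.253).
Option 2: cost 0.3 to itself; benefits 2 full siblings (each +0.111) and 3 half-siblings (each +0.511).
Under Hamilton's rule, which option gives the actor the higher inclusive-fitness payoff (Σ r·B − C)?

Option 1: r to a full sibling = 0.5.
Option 1: Σ r·B − C = (2·0.5·0.253) − 0.52 = -0.267.
Option 2: r to a full sibling = 0.5.
Option 2: r to a half-sibling = 0.25.
Option 2: Σ r·B − C = (2·0.5·0.111 + 3·0.25·0.511) − 0.3 = 0.19425.
Option 2 has the higher net inclusive-fitness payoff.

Option 2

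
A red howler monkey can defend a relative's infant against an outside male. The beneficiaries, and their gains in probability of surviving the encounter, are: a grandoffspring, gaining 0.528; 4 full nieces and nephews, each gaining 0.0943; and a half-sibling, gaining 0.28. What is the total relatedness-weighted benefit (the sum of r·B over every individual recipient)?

r to a grandoffspring = 1/4 (two parent–offspring links: r = (1/2)^2 = 1/4).
r to a full niece or nephew = 1/4 (full aunt/uncle↔niece/nephew: two paths of length 3 through the shared grandparent pair: r = 2·(1/2)^3 = 1/4).
r to a half-sibling = 0.25 (half-sibs share one parent — one path of length 2: r = (1/2)^2 = 1/4).
Summing one r·B term per recipient: 1·0.25·0.528 + 4·0.25·0.0943 + 1·0.25·0.28 = 0.2963.

0.2963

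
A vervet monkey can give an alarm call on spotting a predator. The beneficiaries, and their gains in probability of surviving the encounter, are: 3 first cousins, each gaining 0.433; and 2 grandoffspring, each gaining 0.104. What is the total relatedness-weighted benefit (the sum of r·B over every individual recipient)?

0.214375

r to a first cousin = 1/8 (first cousins share one grandparent pair — two paths of length 4: r = 2·(1/2)^4 = 1/8).
r to a grandoffspring = 1/4 (two parent–offspring links: r = (1/2)^2 = 1/4).
Summing one r·B term per recipient: 3·0.125·0.433 + 2·0.25·0.104 = 0.214375.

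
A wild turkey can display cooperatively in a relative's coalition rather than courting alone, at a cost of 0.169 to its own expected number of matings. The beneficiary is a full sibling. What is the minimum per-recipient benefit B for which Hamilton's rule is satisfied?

r to a full sibling = 1/2 (full sibs share both parents — two paths of length 2: r = 2·(1/2)^2 = 1/2).
Hamilton's rule with n recipients of equal r: n·r·B > C, so B > C/(n·r) = 0.169/(1·0.5) = 0.338.

0.338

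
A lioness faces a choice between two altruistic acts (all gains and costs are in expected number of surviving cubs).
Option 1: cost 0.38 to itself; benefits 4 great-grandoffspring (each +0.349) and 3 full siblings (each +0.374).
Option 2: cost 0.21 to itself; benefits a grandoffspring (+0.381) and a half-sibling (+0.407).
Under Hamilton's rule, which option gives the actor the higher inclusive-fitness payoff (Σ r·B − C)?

Option 1

Option 1: r to a great-grandoffspring = 0.125.
Option 1: r to a full sibling = 0.5.
Option 1: Σ r·B − C = (4·0.125·0.349 + 3·0.5·0.374) − 0.38 = 0.3555.
Option 2: r to a grandoffspring = 0.25.
Option 2: r to a half-sibling = 0.25.
Option 2: Σ r·B − C = (1·0.25·0.381 + 1·0.25·0.407) − 0.21 = -0.013.
Option 1 has the higher net inclusive-fitness payoff.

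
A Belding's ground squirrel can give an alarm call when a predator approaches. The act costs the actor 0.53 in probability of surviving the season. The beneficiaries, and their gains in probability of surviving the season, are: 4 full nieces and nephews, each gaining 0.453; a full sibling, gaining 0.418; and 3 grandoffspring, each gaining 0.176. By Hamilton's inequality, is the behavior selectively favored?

Hamilton's rule: the trait is favored when the sum of r·B over every recipient exceeds the actor's cost C.
r to a full niece or nephew = 1/4 (full aunt/uncle↔niece/nephew: two paths of length 3 through the shared grandparent pair: r = 2·(1/2)^3 = 1/4).
r to a full sibling = 1/2 (full sibs share both parents — two paths of length 2: r = 2·(1/2)^2 = 1/2).
r to a grandoffspring = 1/4 (two parent–offspring links: r = (1/2)^2 = 1/4).
Summing one r·B term per recipient: 4·0.25·0.453 + 1·0.5·0.418 + 3·0.25·0.176 = 0.794.
0.794 > 0.53: the indirect benefit exceeds the cost.

Yes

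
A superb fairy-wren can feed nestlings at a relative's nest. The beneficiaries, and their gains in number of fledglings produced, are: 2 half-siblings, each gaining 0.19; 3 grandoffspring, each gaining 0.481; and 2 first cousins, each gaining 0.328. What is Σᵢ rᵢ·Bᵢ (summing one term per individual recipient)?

0.53775

r to a half-sibling = 0.25 (half-sibs share one parent — one path of length 2: r = (1/2)^2 = 1/4).
r to a grandoffspring = 1/4 (two parent–offspring links: r = (1/2)^2 = 1/4).
r to a first cousin = 1/8 (first cousins share one grandparent pair — two paths of length 4: r = 2·(1/2)^4 = 1/8).
Summing one r·B term per recipient: 2·0.25·0.19 + 3·0.25·0.481 + 2·0.125·0.328 = 0.53775.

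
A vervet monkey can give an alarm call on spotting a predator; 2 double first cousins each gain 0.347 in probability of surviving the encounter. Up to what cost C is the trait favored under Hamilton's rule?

0.1735

r to a double first cousin = 0.25 (double first cousins share both grandparent pairs — four paths of length 4: r = 4·(1/2)^4 = 1/4).
Hamilton's rule: n·r·B > C, so the trait is favored while C < n·r·B = 2·0.25·0.347 = 0.1735.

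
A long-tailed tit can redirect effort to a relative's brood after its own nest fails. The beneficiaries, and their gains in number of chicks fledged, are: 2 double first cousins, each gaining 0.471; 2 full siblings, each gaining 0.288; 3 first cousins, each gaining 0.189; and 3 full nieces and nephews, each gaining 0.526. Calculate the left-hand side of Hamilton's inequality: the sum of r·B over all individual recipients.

r to a double first cousin = 1/4 (double first cousins share both grandparent pairs — four paths of length 4: r = 4·(1/2)^4 = 1/4).
r to a full sibling = 0.5 (full sibs share both parents — two paths of length 2: r = 2·(1/2)^2 = 1/2).
r to a first cousin = 1/8 (first cousins share one grandparent pair — two paths of length 4: r = 2·(1/2)^4 = 1/8).
r to a full niece or nephew = 1/4 (full aunt/uncle↔niece/nephew: two paths of length 3 through the shared grandparent pair: r = 2·(1/2)^3 = 1/4).
Summing one r·B term per recipient: 2·0.25·0.471 + 2·0.5·0.288 + 3·0.125·0.189 + 3·0.25·0.526 = 0.988875.

0.988875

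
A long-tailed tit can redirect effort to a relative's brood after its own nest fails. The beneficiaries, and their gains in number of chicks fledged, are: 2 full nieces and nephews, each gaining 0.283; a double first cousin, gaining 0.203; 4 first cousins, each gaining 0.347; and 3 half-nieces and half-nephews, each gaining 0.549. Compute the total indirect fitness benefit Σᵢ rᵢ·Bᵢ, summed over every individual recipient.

r to a full niece or nephew = 1/4 (full aunt/uncle↔niece/nephew: two paths of length 3 through the shared grandparent pair: r = 2·(1/2)^3 = 1/4).
r to a double first cousin = 1/4 (double first cousins share both grandparent pairs — four paths of length 4: r = 4·(1/2)^4 = 1/4).
r to a first cousin = 1/8 (first cousins share one grandparent pair — two paths of length 4: r = 2·(1/2)^4 = 1/8).
r to a half-niece or half-nephew = 1/8 (half-aunt/uncle↔niece/nephew: one path of length 3: r = (1/2)^3 = 1/8).
Summing one r·B term per recipient: 2·0.25·0.283 + 1·0.25·0.203 + 4·0.125·0.347 + 3·0.125·0.549 = 0.571625.

0.571625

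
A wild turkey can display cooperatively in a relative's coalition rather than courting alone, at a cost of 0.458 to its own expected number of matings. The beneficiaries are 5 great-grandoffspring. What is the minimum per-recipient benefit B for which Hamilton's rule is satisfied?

0.7328

r to a great-grandoffspring = 1/8 (three parent–offspring links: r = (1/2)^3 = 1/8).
Hamilton's rule with n recipients of equal r: n·r·B > C, so B > C/(n·r) = 0.458/(5·0.125) = 0.7328.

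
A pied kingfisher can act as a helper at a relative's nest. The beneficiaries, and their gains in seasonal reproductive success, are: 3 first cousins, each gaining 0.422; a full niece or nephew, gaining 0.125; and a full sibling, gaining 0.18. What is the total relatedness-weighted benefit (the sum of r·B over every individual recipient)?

0.2795

r to a first cousin = 1/8 (first cousins share one grandparent pair — two paths of length 4: r = 2·(1/2)^4 = 1/8).
r to a full niece or nephew = 1/4 (full aunt/uncle↔niece/nephew: two paths of length 3 through the shared grandparent pair: r = 2·(1/2)^3 = 1/4).
r to a full sibling = 0.5 (full sibs share both parents — two paths of length 2: r = 2·(1/2)^2 = 1/2).
Summing one r·B term per recipient: 3·0.125·0.422 + 1·0.25·0.125 + 1·0.5·0.18 = 0.2795.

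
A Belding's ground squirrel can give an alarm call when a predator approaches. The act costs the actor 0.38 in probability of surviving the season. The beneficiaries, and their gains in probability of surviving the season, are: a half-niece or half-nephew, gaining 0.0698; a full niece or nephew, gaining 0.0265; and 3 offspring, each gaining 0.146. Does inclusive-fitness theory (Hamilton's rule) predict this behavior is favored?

No

Hamilton's rule: the trait is favored when the sum of r·B over every recipient exceeds the actor's cost C.
r to a half-niece or half-nephew = 1/8 (half-aunt/uncle↔niece/nephew: one path of length 3: r = (1/2)^3 = 1/8).
r to a full niece or nephew = 0.25 (full aunt/uncle↔niece/nephew: two paths of length 3 through the shared grandparent pair: r = 2·(1/2)^3 = 1/4).
r to an offspring = 0.5 (one parent–offspring link: r = (1/2)^1 = 1/2).
Summing one r·B term per recipient: 1·0.125·0.0698 + 1·0.25·0.0265 + 3·0.5·0.146 = 0.23435.
0.23435 < 0.38: the indirect benefit is less than the cost.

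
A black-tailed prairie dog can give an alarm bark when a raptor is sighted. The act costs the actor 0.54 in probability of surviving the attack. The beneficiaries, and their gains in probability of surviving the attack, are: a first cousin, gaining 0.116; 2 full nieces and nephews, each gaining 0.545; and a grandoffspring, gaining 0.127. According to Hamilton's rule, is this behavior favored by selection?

Hamilton's rule: the trait is favored when the sum of r·B over every recipient exceeds the actor's cost C.
r to a first cousin = 0.125 (first cousins share one grandparent pair — two paths of length 4: r = 2·(1/2)^4 = 1/8).
r to a full niece or nephew = 0.25 (full aunt/uncle↔niece/nephew: two paths of length 3 through the shared grandparent pair: r = 2·(1/2)^3 = 1/4).
r to a grandoffspring = 0.25 (two parent–offspring links: r = (1/2)^2 = 1/4).
Summing one r·B term per recipient: 1·0.125·0.116 + 2·0.25·0.545 + 1·0.25·0.127 = 0.31875.
0.31875 < 0.54: the indirect benefit is less than the cost.

No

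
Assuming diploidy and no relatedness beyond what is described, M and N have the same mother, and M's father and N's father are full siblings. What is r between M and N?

Independent pedigree routes through distinct common ancestors add.
M and N are related in two ways: half-sibs through their shared mother (r = 1/4) and first cousins through their fathers (r = 1/8).
r = 1/4 + 1/8 = 3/8 = 0.375.

0.375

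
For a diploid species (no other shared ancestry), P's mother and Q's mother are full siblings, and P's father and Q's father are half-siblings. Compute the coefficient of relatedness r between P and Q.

Relatedness sums over independent paths through distinct common ancestors.
P and Q are related in two ways: first cousins through their mothers (r = 1/8) and half first cousins through their fathers (r = 1/16).
r = 1/8 + 1/16 = 0.1875.

0.1875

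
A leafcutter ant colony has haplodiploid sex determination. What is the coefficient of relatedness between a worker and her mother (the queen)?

One meiotic link between diploid queen and diploid daughter: r = 1/2.

0.5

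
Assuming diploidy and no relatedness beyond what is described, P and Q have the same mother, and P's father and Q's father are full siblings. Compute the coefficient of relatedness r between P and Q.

0.375

Relatedness sums over independent paths through distinct common ancestors.
P and Q are related in two ways: half-sibs through their shared mother (r = 1/4) and first cousins through their fathers (r = 1/8).
r = 1/4 + 1/8 = 0.375.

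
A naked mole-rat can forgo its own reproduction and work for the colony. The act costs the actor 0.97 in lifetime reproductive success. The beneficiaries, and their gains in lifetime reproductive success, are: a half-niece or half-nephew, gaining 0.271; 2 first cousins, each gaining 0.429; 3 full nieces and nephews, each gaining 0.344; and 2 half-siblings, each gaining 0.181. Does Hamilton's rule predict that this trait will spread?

Hamilton's rule: the trait is favored when the sum of r·B over every recipient exceeds the actor's cost C.
r to a half-niece or half-nephew = 1/8 (half-aunt/uncle↔niece/nephew: one path of length 3: r = (1/2)^3 = 1/8).
r to a first cousin = 0.125 (first cousins share one grandparent pair — two paths of length 4: r = 2·(1/2)^4 = 1/8).
r to a full niece or nephew = 0.25 (full aunt/uncle↔niece/nephew: two paths of length 3 through the shared grandparent pair: r = 2·(1/2)^3 = 1/4).
r to a half-sibling = 1/4 (half-sibs share one parent — one path of length 2: r = (1/2)^2 = 1/4).
Summing one r·B term per recipient: 1·0.125·0.271 + 2·0.125·0.429 + 3·0.25·0.344 + 2·0.25·0.181 = 0.489625.
0.489625 < 0.97: the indirect benefit is less than the cost.

No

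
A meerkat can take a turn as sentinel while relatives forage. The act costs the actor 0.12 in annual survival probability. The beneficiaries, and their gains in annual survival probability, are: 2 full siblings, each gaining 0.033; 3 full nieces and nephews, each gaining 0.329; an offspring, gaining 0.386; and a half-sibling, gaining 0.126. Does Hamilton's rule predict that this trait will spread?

Hamilton's rule: the trait is favored when the sum of r·B over every recipient exceeds the actor's cost C.
r to a full sibling = 1/2 (full sibs share both parents — two paths of length 2: r = 2·(1/2)^2 = 1/2).
r to a full niece or nephew = 1/4 (full aunt/uncle↔niece/nephew: two paths of length 3 through the shared grandparent pair: r = 2·(1/2)^3 = 1/4).
r to an offspring = 1/2 (one parent–offspring link: r = (1/2)^1 = 1/2).
r to a half-sibling = 1/4 (half-sibs share one parent — one path of length 2: r = (1/2)^2 = 1/4).
Summing one r·B term per recipient: 2·0.5·0.033 + 3·0.25·0.329 + 1·0.5·0.386 + 1·0.25·0.126 = 0.50425.
0.50425 > 0.12: the indirect benefit exceeds the cost.

Yes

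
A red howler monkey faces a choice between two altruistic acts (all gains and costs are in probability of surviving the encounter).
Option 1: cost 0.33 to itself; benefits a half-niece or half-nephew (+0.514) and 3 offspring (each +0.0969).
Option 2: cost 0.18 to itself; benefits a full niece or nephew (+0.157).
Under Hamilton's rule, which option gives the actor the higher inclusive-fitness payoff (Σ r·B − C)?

Option 1

Option 1: r to a half-niece or half-nephew = 0.125.
Option 1: r to an offspring = 0.5.
Option 1: Σ r·B − C = (1·0.125·0.514 + 3·0.5·0.0969) − 0.33 = -0.1204.
Option 2: r to a full niece or nephew = 0.25.
Option 2: Σ r·B − C = (1·0.25·0.157) − 0.18 = -0.14075.
Option 1 has the higher net inclusive-fitness payoff.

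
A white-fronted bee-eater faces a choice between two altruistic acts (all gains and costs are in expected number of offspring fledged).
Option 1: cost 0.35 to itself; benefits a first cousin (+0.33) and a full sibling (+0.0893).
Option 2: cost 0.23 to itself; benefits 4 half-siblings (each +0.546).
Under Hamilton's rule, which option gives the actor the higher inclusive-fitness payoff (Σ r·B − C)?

Option 2

Option 1: r to a first cousin = 0.125.
Option 1: r to a full sibling = 0.5.
Option 1: Σ r·B − C = (1·0.125·0.33 + 1·0.5·0.0893) − 0.35 = -0.2641.
Option 2: r to a half-sibling = 0.25.
Option 2: Σ r·B − C = (4·0.25·0.546) − 0.23 = 0.316.
Option 2 has the higher net inclusive-fitness payoff.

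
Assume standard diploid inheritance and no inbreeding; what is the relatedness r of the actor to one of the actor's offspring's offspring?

Each parent–offspring link contributes a factor of 1/2, and independent paths through distinct common ancestors add.
Two parent–offspring links: r = (1/2)^2 = 1/4.

0.25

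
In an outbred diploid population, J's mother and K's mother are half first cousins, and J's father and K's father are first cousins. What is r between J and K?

0.046875

Relatedness sums over independent paths through distinct common ancestors.
J and K are related in two ways: half second cousins through their mothers (r = 1/64) and second cousins through their fathers (r = 1/32).
r = 1/64 + 1/32 = 0.046875.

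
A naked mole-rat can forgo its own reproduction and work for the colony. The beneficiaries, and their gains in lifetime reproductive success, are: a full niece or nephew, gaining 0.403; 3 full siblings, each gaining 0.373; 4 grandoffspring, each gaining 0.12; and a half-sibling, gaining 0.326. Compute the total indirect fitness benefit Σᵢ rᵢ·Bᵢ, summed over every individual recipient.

0.86175

r to a full niece or nephew = 1/4 (full aunt/uncle↔niece/nephew: two paths of length 3 through the shared grandparent pair: r = 2·(1/2)^3 = 1/4).
r to a full sibling = 0.5 (full sibs share both parents — two paths of length 2: r = 2·(1/2)^2 = 1/2).
r to a grandoffspring = 1/4 (two parent–offspring links: r = (1/2)^2 = 1/4).
r to a half-sibling = 1/4 (half-sibs share one parent — one path of length 2: r = (1/2)^2 = 1/4).
Summing one r·B term per recipient: 1·0.25·0.403 + 3·0.5·0.373 + 4·0.25·0.12 + 1·0.25·0.326 = 0.86175.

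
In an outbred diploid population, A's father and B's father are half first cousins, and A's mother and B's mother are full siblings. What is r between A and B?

0.140625

With two independent routes of shared ancestry, r is the sum of the two contributions.
A and B are related in two ways: half second cousins through their fathers (r = 1/64) and first cousins through their mothers (r = 1/8).
r = 1/64 + 1/8 = 0.140625.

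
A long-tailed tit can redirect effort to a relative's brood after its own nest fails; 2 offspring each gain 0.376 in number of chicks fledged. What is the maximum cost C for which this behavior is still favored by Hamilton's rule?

0.376

r to an offspring = 1/2 (one parent–offspring link: r = (1/2)^1 = 1/2).
Hamilton's rule: n·r·B > C, so the trait is favored while C < n·r·B = 2·0.5·0.376 = 0.376.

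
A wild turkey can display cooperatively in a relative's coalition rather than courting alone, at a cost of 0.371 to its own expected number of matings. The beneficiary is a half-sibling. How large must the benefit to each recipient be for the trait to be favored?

r to a half-sibling = 0.25 (half-sibs share one parent — one path of length 2: r = (1/2)^2 = 1/4).
Hamilton's rule with n recipients of equal r: n·r·B > C, so B > C/(n·r) = 0.371/(1·0.25) = 1.484.

1.484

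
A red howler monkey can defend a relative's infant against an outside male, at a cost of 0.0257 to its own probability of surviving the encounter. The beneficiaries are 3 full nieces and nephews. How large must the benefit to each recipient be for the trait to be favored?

0.0343

r to a full niece or nephew = 1/4 (full aunt/uncle↔niece/nephew: two paths of length 3 through the shared grandparent pair: r = 2·(1/2)^3 = 1/4).
Hamilton's rule with n recipients of equal r: n·r·B > C, so B > C/(n·r) = 0.0257/(3·0.25) = 0.0343.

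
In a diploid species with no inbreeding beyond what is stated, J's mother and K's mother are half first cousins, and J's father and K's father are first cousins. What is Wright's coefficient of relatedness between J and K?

Independent pedigree routes through distinct common ancestors add.
J and K are related in two ways: half second cousins through their mothers (r = 1/64) and second cousins through their fathers (r = 1/32).
r = 1/64 + 1/32 = 3/64 = 0.046875.

0.046875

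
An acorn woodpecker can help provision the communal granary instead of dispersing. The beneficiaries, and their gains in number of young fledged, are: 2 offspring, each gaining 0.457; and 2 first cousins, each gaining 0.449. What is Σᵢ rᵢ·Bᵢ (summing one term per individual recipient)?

r to an offspring = 1/2 (one parent–offspring link: r = (1/2)^1 = 1/2).
r to a first cousin = 0.125 (first cousins share one grandparent pair — two paths of length 4: r = 2·(1/2)^4 = 1/8).
Summing one r·B term per recipient: 2·0.5·0.457 + 2·0.125·0.449 = 0.56925.

0.56925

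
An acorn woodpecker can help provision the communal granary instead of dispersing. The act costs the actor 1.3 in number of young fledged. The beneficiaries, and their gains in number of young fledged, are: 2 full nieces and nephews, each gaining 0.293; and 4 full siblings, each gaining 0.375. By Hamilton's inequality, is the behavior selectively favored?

Hamilton's rule: the trait is favored when the sum of r·B over every recipient exceeds the actor's cost C.
r to a full niece or nephew = 0.25 (full aunt/uncle↔niece/nephew: two paths of length 3 through the shared grandparent pair: r = 2·(1/2)^3 = 1/4).
r to a full sibling = 0.5 (full sibs share both parents — two paths of length 2: r = 2·(1/2)^2 = 1/2).
Summing one r·B term per recipient: 2·0.25·0.293 + 4·0.5·0.375 = 0.8965.
0.8965 < 1.3: the indirect benefit is less than the cost.

No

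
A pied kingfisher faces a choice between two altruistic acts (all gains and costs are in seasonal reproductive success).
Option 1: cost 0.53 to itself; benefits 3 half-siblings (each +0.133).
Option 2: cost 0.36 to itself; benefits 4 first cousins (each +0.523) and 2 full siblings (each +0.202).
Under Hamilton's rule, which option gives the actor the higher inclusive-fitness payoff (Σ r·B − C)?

Option 2

Option 1: r to a half-sibling = 0.25.
Option 1: Σ r·B − C = (3·0.25·0.133) − 0.53 = -0.43025.
Option 2: r to a first cousin = 0.125.
Option 2: r to a full sibling = 0.5.
Option 2: Σ r·B − C = (4·0.125·0.523 + 2·0.5·0.202) − 0.36 = 0.1035.
Option 2 has the higher net inclusive-fitness payoff.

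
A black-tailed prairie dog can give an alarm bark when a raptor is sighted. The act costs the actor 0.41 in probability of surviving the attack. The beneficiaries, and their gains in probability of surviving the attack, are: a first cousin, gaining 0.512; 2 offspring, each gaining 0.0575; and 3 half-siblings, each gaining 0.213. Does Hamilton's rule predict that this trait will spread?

Hamilton's rule: the trait is favored when the sum of r·B over every recipient exceeds the actor's cost C.
r to a first cousin = 0.125 (first cousins share one grandparent pair — two paths of length 4: r = 2·(1/2)^4 = 1/8).
r to an offspring = 1/2 (one parent–offspring link: r = (1/2)^1 = 1/2).
r to a half-sibling = 0.25 (half-sibs share one parent — one path of length 2: r = (1/2)^2 = 1/4).
Summing one r·B term per recipient: 1·0.125·0.512 + 2·0.5·0.0575 + 3·0.25·0.213 = 0.28125.
0.28125 < 0.41: the indirect benefit is less than the cost.

No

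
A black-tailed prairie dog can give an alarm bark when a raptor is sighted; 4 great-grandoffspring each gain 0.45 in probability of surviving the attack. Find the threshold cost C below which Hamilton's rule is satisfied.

r to a great-grandoffspring = 0.125 (three parent–offspring links: r = (1/2)^3 = 1/8).
Hamilton's rule: n·r·B > C, so the trait is favored while C < n·r·B = 4·0.125·0.45 = 0.225.

0.225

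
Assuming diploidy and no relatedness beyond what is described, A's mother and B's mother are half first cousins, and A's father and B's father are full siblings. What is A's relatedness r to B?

0.140625

Independent pedigree routes through distinct common ancestors add.
A and B are related in two ways: half second cousins through their mothers (r = 1/64) and first cousins through their fathers (r = 1/8).
r = 1/64 + 1/8 = 9/64 = 0.140625.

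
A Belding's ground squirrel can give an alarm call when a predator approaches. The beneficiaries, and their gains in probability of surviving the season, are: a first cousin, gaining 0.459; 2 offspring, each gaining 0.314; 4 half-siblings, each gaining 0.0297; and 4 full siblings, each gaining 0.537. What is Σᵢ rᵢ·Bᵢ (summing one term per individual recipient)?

1.475075

r to a first cousin = 1/8 (first cousins share one grandparent pair — two paths of length 4: r = 2·(1/2)^4 = 1/8).
r to an offspring = 0.5 (one parent–offspring link: r = (1/2)^1 = 1/2).
r to a half-sibling = 1/4 (half-sibs share one parent — one path of length 2: r = (1/2)^2 = 1/4).
r to a full sibling = 0.5 (full sibs share both parents — two paths of length 2: r = 2·(1/2)^2 = 1/2).
Summing one r·B term per recipient: 1·0.125·0.459 + 2·0.5·0.314 + 4·0.25·0.0297 + 4·0.5·0.537 = 1.475075.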